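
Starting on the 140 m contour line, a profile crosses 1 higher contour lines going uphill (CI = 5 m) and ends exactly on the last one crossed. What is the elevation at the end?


elevation = 140 + 1 * 5 = 145 m

145 m


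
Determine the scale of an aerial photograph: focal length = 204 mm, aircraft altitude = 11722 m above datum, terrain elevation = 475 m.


scale = f / (H - h) = 204 mm / 11247 m = 204 / 11247000 = 1:55132

1:55132


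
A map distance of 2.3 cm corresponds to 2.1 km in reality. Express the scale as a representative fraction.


ground = 2.1 km = 210000 cm; RF denominator = ground / map = 210000 / 2.3 ≈ 91304; RF = 1:91304

1:91304


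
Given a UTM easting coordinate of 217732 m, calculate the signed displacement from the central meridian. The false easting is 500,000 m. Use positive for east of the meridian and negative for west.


displacement = 217732 - 500000 = -282268 m

-282268 m


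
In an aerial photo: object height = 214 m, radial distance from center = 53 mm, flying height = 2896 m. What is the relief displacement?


d = h * r / H = 214 * 53 / 2896 = 3.92 mm

3.92 mm


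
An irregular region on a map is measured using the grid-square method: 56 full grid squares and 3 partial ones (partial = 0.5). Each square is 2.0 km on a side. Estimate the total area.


effective squares = 56 + 3 * 0.5 = 57.5
area = 57.5 * 4.0 = 230.0 km^2

230.0 km^2


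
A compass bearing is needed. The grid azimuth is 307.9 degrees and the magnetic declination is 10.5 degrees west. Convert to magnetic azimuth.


magnetic azimuth = grid azimuth - declination (east +ve)
mag_az = 307.9 - -10.5 = 318.4 degrees

318.4 degrees


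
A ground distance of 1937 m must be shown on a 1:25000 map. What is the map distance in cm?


map_cm = 1937 * 100 / 25000 = 7.748 cm ≈ 7.75 cm

7.75 cm


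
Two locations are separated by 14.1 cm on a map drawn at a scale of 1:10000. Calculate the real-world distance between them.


ground = 14.1 cm * 10000 / 100 = 1410.0 m = 1.41 km

1.41 km


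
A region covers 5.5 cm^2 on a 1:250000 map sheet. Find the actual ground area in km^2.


ground_area = 5.5 * (250000/100)^2 = 34375000.0 m^2 = 34.375 km^2

34.375 km^2


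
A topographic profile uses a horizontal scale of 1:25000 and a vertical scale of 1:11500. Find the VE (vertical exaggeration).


VE = horizontal_scale / vertical_scale = 25000 / 11500 ≈ 2.2

2.2x


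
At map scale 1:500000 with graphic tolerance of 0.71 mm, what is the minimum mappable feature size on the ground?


ground = 0.71 mm * 500000 / 1000 = 355.0 m

355.0 m


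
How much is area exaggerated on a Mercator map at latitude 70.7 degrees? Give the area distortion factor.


area_distortion = 1/cos^2(70.7) = 9.154

9.154


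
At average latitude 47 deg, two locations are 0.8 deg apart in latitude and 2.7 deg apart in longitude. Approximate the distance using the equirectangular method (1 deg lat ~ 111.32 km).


dlat_km = 0.8 * 111.32 = 89.056
dlon_km = 2.7 * 111.32 * cos(47) ≈ 204.984
dist = sqrt(89.056^2 + 204.984^2) ≈ 223.5 km

223.5 km


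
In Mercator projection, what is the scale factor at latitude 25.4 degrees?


SF = 1 / cos(25.4) = 1 / 0.903335 = 1.107

1.107


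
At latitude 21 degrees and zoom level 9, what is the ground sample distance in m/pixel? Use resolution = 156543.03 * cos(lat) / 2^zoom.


res = 156543.03 * cos(21) / 2^9 = 156543.03 * 0.93358043 / 512 = 285.44 m/pixel

285.44 m/pixel


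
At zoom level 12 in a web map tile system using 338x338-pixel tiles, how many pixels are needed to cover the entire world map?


tiles per axis = 2^12 = 4096
total tiles = 4096^2 = 16777216
pixels per axis = 4096 * 338 = 1384448
total pixels = 1384448^2 = 1916696264704

1916696264704 pixels


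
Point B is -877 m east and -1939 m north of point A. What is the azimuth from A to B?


az = atan2(-877, -1939) = -155.7 deg
adjusted to 0-360: 204.3 degrees

204.3 degrees


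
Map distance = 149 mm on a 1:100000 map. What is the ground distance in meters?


ground = 149 mm * 100000 / 1000 = 14900.0 m

14900.0 m


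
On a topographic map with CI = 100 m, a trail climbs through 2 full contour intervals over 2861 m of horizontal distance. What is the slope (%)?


elevation change = 2 * 100 = 200 m
slope = 200 / 2861 * 100 = 7.0%

7.0%


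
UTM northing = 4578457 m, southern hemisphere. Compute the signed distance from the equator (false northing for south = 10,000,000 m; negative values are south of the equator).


For southern: actual = 4578457 - 10000000 = -5421543 m

-5421543 m


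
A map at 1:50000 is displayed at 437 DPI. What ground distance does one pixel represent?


pixel_cm = 2.54 / 437 ≈ 0.005812 cm
ground = pixel_cm * 50000 / 100 = 2.54 * 50000 / (437 * 100) = 127000 / 43700 ≈ 2.91 m

2.91 m


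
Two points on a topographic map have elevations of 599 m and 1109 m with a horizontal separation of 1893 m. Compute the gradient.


gradient = (1109 - 599) / 1893 = 510 / 1893 = 0.2694

0.2694


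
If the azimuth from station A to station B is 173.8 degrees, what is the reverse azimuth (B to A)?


back azimuth = (173.8 + 180) mod 360 = 353.8 degrees

353.8 degrees


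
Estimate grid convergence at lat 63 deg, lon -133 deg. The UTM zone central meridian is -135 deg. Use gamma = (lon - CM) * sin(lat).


gamma = (-133 - -135) * sin(63) = 2 * 0.891007 = 1.782 degrees

1.782 degrees


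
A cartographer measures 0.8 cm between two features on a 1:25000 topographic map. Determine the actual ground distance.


ground = 0.8 cm * 25000 / 100 = 200.0 m

200.0 m


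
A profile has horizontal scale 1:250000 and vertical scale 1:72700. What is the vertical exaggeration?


VE = horizontal_scale / vertical_scale = 250000 / 72700 ≈ 3.4

3.4x


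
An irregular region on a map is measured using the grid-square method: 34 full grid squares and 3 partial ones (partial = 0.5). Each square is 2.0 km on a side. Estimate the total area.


effective squares = 34 + 3 * 0.5 = 35.5
area = 35.5 * 4.0 = 142.0 km^2

142.0 km^2


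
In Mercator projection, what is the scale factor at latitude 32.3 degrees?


SF = 1 / cos(32.3) = 1 / 0.845262 = 1.183

1.183


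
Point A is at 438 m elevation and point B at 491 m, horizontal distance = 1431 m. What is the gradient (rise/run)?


gradient = (491 - 438) / 1431 = 53 / 1431 = 0.037

0.037


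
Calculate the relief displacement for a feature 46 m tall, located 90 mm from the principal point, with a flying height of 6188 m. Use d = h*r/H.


d = h * r / H = 46 * 90 / 6188 = 0.67 mm

0.67 mm


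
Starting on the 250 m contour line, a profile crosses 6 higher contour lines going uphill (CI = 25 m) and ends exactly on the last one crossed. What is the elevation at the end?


elevation = 250 + 6 * 25 = 400 m

400 m


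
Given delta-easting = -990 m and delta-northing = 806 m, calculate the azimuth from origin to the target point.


az = atan2(-990, 806) = -50.8 deg
adjusted to 0-360: 309.2 degrees

309.2 degrees


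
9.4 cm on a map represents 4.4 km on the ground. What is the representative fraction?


ground = 4.4 km = 440000 cm; RF denominator = ground / map = 440000 / 9.4 ≈ 46809; RF = 1:46809

1:46809


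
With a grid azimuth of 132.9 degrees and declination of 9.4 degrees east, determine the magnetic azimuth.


magnetic azimuth = grid azimuth - declination (east +ve)
mag_az = 132.9 - 9.4 = 123.5 degrees

123.5 degrees


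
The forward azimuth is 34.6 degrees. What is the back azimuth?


back azimuth = (34.6 + 180) mod 360 = 214.6 degrees

214.6 degrees


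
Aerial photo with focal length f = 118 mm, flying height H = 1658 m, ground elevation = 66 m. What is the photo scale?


scale = f / (H - h) = 118 mm / 1592 m = 118 / 1592000 = 1:13492

1:13492


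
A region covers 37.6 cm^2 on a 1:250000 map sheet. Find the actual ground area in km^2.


ground_area = 37.6 * (250000/100)^2 = 235000000.0 m^2 = 235.0 km^2

235.0 km^2


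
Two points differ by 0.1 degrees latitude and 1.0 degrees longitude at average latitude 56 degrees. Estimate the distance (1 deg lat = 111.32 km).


dlat_km = 0.1 * 111.32 = 11.132
dlon_km = 1.0 * 111.32 * cos(56) ≈ 62.249
dist = sqrt(11.132^2 + 62.249^2) ≈ 63.2 km

63.2 km


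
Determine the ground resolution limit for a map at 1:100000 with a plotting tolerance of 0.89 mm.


ground = 0.89 mm * 100000 / 1000 = 89.0 m

89.0 m


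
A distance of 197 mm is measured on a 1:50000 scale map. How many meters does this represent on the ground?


ground = 197 mm * 50000 / 1000 = 9850.0 m

9850.0 m


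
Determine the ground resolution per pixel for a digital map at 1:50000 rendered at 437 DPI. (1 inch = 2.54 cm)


pixel_cm = 2.54 / 437 ≈ 0.005812 cm
ground = pixel_cm * 50000 / 100 = 2.54 * 50000 / (437 * 100) = 127000 / 43700 ≈ 2.91 m

2.91 m


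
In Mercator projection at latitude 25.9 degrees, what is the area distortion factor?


area_distortion = 1/cos^2(25.9) = 1.236

1.236


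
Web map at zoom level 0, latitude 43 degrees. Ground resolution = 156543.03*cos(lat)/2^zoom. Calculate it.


res = 156543.03 * cos(43) / 2^0 = 156543.03 * 0.7313537 / 1 = 114488.32 m/pixel

114488.32 m/pixel


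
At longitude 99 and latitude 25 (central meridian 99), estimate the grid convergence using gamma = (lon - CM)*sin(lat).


gamma = (99 - 99) * sin(25) = 0 * 0.422618 = 0.0 degrees

0.0 degrees


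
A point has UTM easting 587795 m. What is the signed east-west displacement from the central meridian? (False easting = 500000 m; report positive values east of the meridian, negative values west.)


displacement = 587795 - 500000 = 87795 m

87795 m


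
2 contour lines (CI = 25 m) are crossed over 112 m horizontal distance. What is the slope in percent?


elevation change = 2 * 25 = 50 m
slope = 50 / 112 * 100 = 44.6%

44.6%


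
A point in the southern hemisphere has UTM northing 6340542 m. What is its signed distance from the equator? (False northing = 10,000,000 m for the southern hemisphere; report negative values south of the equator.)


For southern: actual = 6340542 - 10000000 = -3659458 m

-3659458 m


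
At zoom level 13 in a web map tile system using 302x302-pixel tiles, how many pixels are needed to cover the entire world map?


tiles per axis = 2^13 = 8192
total tiles = 8192^2 = 67108864
pixels per axis = 8192 * 302 = 2473984
total pixels = 2473984^2 = 6120596832256

6120596832256 pixels


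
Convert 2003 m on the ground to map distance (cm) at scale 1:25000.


map_cm = 2003 * 100 / 25000 = 8.012 cm ≈ 8.01 cm

8.01 cm


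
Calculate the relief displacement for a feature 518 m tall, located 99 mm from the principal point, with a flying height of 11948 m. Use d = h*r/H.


d = h * r / H = 518 * 99 / 11948 = 4.29 mm

4.29 mm


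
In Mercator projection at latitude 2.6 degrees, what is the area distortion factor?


area_distortion = 1/cos^2(2.6) = 1.002

1.002


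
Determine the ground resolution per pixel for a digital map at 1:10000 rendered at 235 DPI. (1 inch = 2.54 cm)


pixel_cm = 2.54 / 235 ≈ 0.010809 cm
ground = pixel_cm * 10000 / 100 = 2.54 * 10000 / (235 * 100) = 25400 / 23500 ≈ 1.08 m

1.08 m


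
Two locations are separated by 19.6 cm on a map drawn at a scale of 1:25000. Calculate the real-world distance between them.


ground = 19.6 cm * 25000 / 100 = 4900.0 m = 4.9 km

4.9 km


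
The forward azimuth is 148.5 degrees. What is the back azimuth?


back azimuth = (148.5 + 180) mod 360 = 328.5 degrees

328.5 degrees


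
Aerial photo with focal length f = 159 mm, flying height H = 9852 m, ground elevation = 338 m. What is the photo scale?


scale = f / (H - h) = 159 mm / 9514 m = 159 / 9514000 = 1:59836

1:59836


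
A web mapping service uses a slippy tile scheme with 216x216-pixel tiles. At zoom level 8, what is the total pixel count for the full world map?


tiles per axis = 2^8 = 256
total tiles = 256^2 = 65536
pixels per axis = 256 * 216 = 55296
total pixels = 55296^2 = 3057647616

3057647616 pixels


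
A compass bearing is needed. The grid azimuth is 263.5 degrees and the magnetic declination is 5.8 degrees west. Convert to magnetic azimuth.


magnetic azimuth = grid azimuth - declination (east +ve)
mag_az = 263.5 - -5.8 = 269.3 degrees

269.3 degrees


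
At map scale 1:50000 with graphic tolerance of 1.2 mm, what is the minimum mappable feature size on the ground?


ground = 1.2 mm * 50000 / 1000 = 60.0 m

60.0 m


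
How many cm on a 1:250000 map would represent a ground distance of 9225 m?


map_cm = 9225 * 100 / 250000 = 3.69 cm

3.69 cm


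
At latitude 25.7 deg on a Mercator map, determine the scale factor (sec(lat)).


SF = 1 / cos(25.7) = 1 / 0.901077 = 1.11

1.11


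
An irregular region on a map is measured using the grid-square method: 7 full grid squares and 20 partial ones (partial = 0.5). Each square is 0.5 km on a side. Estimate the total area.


effective squares = 7 + 20 * 0.5 = 17.0
area = 17.0 * 0.25 = 4.25 km^2

4.25 km^2


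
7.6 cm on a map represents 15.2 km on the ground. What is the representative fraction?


ground = 15.2 km = 1520000 cm; RF denominator = ground / map = 1520000 / 7.6 = 200000; RF = 1:200000

1:200000


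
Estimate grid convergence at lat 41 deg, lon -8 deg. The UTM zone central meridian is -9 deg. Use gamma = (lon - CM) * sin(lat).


gamma = (-8 - -9) * sin(41) = 1 * 0.656059 = 0.656 degrees

0.656 degrees


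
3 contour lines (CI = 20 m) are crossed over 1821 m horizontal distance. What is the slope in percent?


elevation change = 3 * 20 = 60 m
slope = 60 / 1821 * 100 = 3.3%

3.3%


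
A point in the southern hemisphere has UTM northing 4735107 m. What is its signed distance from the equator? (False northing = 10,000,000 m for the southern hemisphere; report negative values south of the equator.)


For southern: actual = 4735107 - 10000000 = -5264893 m

-5264893 m


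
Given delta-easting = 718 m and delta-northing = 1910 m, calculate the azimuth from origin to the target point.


az = atan2(718, 1910) = 20.6 deg
adjusted to 0-360: 20.6 degrees

20.6 degrees


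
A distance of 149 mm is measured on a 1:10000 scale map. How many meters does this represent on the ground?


ground = 149 mm * 10000 / 1000 = 1490.0 m

1490.0 m


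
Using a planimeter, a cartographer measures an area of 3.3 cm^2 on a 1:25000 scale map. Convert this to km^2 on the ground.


ground_area = 3.3 * (25000/100)^2 = 206250.0 m^2 = 0.20625 km^2 ≈ 0.206 km^2

0.206 km^2


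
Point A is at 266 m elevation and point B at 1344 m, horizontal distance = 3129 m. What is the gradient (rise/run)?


gradient = (1344 - 266) / 3129 = 1078 / 3129 = 0.3445

0.3445


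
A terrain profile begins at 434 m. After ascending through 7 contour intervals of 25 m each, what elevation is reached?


elevation = 434 + 7 * 25 = 609 m

609 m


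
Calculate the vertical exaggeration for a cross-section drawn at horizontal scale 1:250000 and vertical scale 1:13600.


VE = horizontal_scale / vertical_scale = 250000 / 13600 ≈ 18.4

18.4x


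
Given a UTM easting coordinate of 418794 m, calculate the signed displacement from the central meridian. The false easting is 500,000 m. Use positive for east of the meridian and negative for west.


displacement = 418794 - 500000 = -81206 m

-81206 m


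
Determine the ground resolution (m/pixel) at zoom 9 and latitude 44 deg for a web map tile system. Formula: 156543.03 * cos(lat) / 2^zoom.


res = 156543.03 * cos(44) / 2^9 = 156543.03 * 0.7193398 / 512 = 219.94 m/pixel

219.94 m/pixel


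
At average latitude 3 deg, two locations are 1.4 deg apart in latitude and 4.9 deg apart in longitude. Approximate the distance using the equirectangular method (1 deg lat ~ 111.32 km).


dlat_km = 1.4 * 111.32 = 155.848
dlon_km = 4.9 * 111.32 * cos(3) ≈ 544.72
dist = sqrt(155.848^2 + 544.72^2) ≈ 566.6 km

566.6 km


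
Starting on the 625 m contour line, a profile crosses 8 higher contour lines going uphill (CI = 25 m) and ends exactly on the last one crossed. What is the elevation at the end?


elevation = 625 + 8 * 25 = 825 m

825 m


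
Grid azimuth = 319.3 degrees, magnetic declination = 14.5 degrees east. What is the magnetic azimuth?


magnetic azimuth = grid azimuth - declination (east +ve)
mag_az = 319.3 - 14.5 = 304.8 degrees

304.8 degrees


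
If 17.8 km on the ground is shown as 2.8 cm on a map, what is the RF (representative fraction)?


ground = 17.8 km = 1780000 cm; RF denominator = ground / map = 1780000 / 2.8 ≈ 635714; RF = 1:635714

1:635714


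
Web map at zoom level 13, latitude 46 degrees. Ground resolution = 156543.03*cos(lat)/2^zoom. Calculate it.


res = 156543.03 * cos(46) / 2^13 = 156543.03 * 0.69465837 / 8192 = 13.27 m/pixel

13.27 m/pixel


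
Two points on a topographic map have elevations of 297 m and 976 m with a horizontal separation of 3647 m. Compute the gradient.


gradient = (976 - 297) / 3647 = 679 / 3647 = 0.1862

0.1862


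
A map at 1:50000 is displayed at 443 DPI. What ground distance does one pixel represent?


pixel_cm = 2.54 / 443 ≈ 0.005734 cm
ground = pixel_cm * 50000 / 100 = 2.54 * 50000 / (443 * 100) = 127000 / 44300 ≈ 2.87 m

2.87 m


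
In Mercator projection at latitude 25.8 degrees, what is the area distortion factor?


area_distortion = 1/cos^2(25.8) = 1.234

1.234


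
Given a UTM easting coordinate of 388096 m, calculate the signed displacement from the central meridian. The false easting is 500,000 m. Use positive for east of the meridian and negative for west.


displacement = 388096 - 500000 = -111904 m

-111904 m


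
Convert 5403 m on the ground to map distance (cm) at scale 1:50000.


map_cm = 5403 * 100 / 50000 = 10.806 cm ≈ 10.81 cm

10.81 cm


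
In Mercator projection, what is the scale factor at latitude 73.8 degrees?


SF = 1 / cos(73.8) = 1 / 0.278991 = 3.584

3.584


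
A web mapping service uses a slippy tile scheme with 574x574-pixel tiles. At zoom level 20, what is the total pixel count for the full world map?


tiles per axis = 2^20 = 1048576
total tiles = 1048576^2 = 1099511627776
pixels per axis = 1048576 * 574 = 601882624
total pixels = 601882624^2 = 362262693073125376

362262693073125376 pixels


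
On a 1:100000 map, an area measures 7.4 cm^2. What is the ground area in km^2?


ground_area = 7.4 * (100000/100)^2 = 7400000.0 m^2 = 7.4 km^2

7.4 km^2


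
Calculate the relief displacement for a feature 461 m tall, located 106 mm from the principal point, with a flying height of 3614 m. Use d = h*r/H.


d = h * r / H = 461 * 106 / 3614 = 13.52 mm

13.52 mm


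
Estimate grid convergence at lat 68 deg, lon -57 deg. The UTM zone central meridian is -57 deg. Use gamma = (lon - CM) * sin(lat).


gamma = (-57 - -57) * sin(68) = 0 * 0.927184 = 0.0 degrees

0.0 degrees


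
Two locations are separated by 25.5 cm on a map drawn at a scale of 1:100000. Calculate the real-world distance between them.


ground = 25.5 cm * 100000 / 100 = 25500.0 m = 25.5 km

25.5 km


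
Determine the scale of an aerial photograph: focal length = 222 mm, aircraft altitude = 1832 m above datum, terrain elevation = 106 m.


scale = f / (H - h) = 222 mm / 1726 m = 222 / 1726000 = 1:7775

1:7775


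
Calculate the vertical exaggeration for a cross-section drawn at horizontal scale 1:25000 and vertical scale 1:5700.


VE = horizontal_scale / vertical_scale = 25000 / 5700 ≈ 4.4

4.4x


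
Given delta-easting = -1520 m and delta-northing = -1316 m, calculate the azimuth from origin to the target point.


az = atan2(-1520, -1316) = -130.9 deg
adjusted to 0-360: 229.1 degrees

229.1 degrees


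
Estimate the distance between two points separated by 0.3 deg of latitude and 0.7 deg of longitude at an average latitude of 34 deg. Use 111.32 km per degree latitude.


dlat_km = 0.3 * 111.32 = 33.396
dlon_km = 0.7 * 111.32 * cos(34) ≈ 64.602
dist = sqrt(33.396^2 + 64.602^2) ≈ 72.7 km

72.7 km


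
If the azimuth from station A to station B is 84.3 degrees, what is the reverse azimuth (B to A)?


back azimuth = (84.3 + 180) mod 360 = 264.3 degrees

264.3 degrees


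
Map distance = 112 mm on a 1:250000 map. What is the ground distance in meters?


ground = 112 mm * 250000 / 1000 = 28000.0 m

28000.0 m


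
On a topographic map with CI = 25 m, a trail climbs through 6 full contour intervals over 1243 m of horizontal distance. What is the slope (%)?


elevation change = 6 * 25 = 150 m
slope = 150 / 1243 * 100 = 12.1%

12.1%


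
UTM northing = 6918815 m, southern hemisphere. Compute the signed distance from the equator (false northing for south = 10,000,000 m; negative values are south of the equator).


For southern: actual = 6918815 - 10000000 = -3081185 m

-3081185 m


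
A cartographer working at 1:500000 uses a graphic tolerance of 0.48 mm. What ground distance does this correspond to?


ground = 0.48 mm * 500000 / 1000 = 240.0 m

240.0 m


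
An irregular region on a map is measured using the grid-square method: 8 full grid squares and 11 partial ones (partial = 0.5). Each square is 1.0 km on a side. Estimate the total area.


effective squares = 8 + 11 * 0.5 = 13.5
area = 13.5 * 1.0 = 13.5 km^2

13.5 km^2


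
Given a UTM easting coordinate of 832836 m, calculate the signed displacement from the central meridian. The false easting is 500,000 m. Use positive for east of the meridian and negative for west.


displacement = 832836 - 500000 = 332836 m

332836 m


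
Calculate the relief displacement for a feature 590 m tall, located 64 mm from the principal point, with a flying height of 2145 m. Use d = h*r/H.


d = h * r / H = 590 * 64 / 2145 = 17.6 mm

17.6 mm


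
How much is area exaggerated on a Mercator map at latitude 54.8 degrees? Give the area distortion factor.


area_distortion = 1/cos^2(54.8) = 3.01

3.01


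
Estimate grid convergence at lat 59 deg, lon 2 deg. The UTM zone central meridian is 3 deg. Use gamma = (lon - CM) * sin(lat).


gamma = (2 - 3) * sin(59) = -1 * 0.857167 = -0.857 degrees

-0.857 degrees


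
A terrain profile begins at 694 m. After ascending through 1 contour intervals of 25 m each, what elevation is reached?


elevation = 694 + 1 * 25 = 719 m

719 m


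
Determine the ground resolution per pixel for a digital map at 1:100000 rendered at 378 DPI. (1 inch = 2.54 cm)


pixel_cm = 2.54 / 378 ≈ 0.00672 cm
ground = pixel_cm * 100000 / 100 = 2.54 * 100000 / (378 * 100) = 254000 / 37800 ≈ 6.72 m

6.72 m


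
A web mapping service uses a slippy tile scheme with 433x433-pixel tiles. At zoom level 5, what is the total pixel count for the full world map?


tiles per axis = 2^5 = 32
total tiles = 32^2 = 1024
pixels per axis = 32 * 433 = 13856
total pixels = 13856^2 = 191988736

191988736 pixels


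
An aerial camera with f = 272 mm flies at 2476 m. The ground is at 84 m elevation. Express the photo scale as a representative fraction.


scale = f / (H - h) = 272 mm / 2392 m = 272 / 2392000 = 1:8794

1:8794


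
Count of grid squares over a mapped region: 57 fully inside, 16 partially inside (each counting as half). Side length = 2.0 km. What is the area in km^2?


effective squares = 57 + 16 * 0.5 = 65.0
area = 65.0 * 4.0 = 260.0 km^2

260.0 km^2


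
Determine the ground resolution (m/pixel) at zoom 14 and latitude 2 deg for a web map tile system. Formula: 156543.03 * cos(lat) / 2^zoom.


res = 156543.03 * cos(2) / 2^14 = 156543.03 * 0.99939083 / 16384 = 9.55 m/pixel

9.55 m/pixel


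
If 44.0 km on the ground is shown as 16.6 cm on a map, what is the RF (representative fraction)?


ground = 44.0 km = 4400000 cm; RF denominator = ground / map = 4400000 / 16.6 ≈ 265060; RF = 1:265060

1:265060


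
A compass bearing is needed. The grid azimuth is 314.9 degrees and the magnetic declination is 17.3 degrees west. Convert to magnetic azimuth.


magnetic azimuth = grid azimuth - declination (east +ve)
mag_az = 314.9 - -17.3 = 332.2 degrees

332.2 degrees


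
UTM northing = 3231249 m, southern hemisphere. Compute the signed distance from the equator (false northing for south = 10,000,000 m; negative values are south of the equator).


For southern: actual = 3231249 - 10000000 = -6768751 m

-6768751 m


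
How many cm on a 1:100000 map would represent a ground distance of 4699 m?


map_cm = 4699 * 100 / 100000 = 4.699 cm ≈ 4.7 cm

4.7 cm


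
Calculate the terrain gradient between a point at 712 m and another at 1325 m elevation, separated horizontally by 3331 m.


gradient = (1325 - 712) / 3331 = 613 / 3331 = 0.184

0.184


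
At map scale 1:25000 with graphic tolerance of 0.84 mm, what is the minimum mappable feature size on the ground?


ground = 0.84 mm * 25000 / 1000 = 21.0 m

21.0 m


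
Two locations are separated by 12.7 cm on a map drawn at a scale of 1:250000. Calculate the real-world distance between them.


ground = 12.7 cm * 250000 / 100 = 31750.0 m = 31.75 km

31.75 km


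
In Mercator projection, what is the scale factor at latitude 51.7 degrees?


SF = 1 / cos(51.7) = 1 / 0.619779 = 1.613

1.613


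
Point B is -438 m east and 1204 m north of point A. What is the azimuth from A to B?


az = atan2(-438, 1204) = -20.0 deg
adjusted to 0-360: 340.0 degrees

340.0 degrees


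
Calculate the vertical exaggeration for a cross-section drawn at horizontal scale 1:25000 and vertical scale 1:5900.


VE = horizontal_scale / vertical_scale = 25000 / 5900 ≈ 4.2

4.2x


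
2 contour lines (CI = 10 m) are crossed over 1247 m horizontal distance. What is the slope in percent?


elevation change = 2 * 10 = 20 m
slope = 20 / 1247 * 100 = 1.6%

1.6%


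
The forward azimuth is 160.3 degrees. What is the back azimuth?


back azimuth = (160.3 + 180) mod 360 = 340.3 degrees

340.3 degrees


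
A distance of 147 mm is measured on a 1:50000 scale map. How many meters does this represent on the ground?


ground = 147 mm * 50000 / 1000 = 7350.0 m

7350.0 m


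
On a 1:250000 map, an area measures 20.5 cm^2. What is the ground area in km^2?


ground_area = 20.5 * (250000/100)^2 = 128125000.0 m^2 = 128.125 km^2

128.125 km^2


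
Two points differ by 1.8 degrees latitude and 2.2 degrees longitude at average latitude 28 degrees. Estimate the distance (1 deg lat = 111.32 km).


dlat_km = 1.8 * 111.32 = 200.376
dlon_km = 2.2 * 111.32 * cos(28) ≈ 216.237
dist = sqrt(200.376^2 + 216.237^2) ≈ 294.8 km

294.8 km


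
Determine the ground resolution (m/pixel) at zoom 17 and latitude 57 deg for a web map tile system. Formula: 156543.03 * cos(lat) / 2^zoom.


res = 156543.03 * cos(57) / 2^17 = 156543.03 * 0.54463904 / 131072 = 0.65 m/pixel

0.65 m/pixel


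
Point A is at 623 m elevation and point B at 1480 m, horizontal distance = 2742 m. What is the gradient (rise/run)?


gradient = (1480 - 623) / 2742 = 857 / 2742 = 0.3125

0.3125


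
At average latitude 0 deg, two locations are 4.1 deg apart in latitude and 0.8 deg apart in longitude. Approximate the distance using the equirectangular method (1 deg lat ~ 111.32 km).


dlat_km = 4.1 * 111.32 = 456.412
dlon_km = 0.8 * 111.32 * cos(0) ≈ 89.056
dist = sqrt(456.412^2 + 89.056^2) ≈ 465.0 km

465.0 km


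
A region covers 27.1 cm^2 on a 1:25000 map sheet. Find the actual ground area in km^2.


ground_area = 27.1 * (25000/100)^2 = 1693750.0 m^2 = 1.69375 km^2 ≈ 1.694 km^2

1.694 km^2


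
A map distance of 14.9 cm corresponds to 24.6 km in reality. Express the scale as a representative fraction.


ground = 24.6 km = 2460000 cm; RF denominator = ground / map = 2460000 / 14.9 ≈ 165101; RF = 1:165101

1:165101


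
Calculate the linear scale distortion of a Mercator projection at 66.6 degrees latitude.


SF = 1 / cos(66.6) = 1 / 0.397148 = 2.518

2.518


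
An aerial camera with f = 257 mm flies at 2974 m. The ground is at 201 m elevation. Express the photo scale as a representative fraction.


scale = f / (H - h) = 257 mm / 2773 m = 257 / 2773000 = 1:10790

1:10790


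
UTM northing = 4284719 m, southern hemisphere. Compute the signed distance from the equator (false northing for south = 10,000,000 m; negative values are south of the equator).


For southern: actual = 4284719 - 10000000 = -5715281 m

-5715281 m


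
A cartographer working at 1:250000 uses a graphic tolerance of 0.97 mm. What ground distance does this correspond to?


ground = 0.97 mm * 250000 / 1000 = 242.5 m

242.5 m


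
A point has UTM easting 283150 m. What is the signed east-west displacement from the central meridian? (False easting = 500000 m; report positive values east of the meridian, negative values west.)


displacement = 283150 - 500000 = -216850 m

-216850 m


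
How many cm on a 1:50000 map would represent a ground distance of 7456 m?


map_cm = 7456 * 100 / 50000 = 14.912 cm ≈ 14.91 cm

14.91 cm


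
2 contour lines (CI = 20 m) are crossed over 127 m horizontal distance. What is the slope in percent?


elevation change = 2 * 20 = 40 m
slope = 40 / 127 * 100 = 31.5%

31.5%


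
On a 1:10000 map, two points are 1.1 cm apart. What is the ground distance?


ground = 1.1 cm * 10000 / 100 = 110.0 m

110.0 m


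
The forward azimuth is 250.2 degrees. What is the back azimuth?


back azimuth = (250.2 + 180) mod 360 = 70.2 degrees

70.2 degrees


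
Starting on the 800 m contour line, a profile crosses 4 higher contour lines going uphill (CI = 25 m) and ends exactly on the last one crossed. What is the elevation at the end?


elevation = 800 + 4 * 25 = 900 m

900 m


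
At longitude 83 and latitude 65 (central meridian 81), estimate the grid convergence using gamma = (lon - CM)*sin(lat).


gamma = (83 - 81) * sin(65) = 2 * 0.906308 = 1.813 degrees

1.813 degrees


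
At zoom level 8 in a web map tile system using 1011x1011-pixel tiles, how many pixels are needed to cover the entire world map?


tiles per axis = 2^8 = 256
total tiles = 256^2 = 65536
pixels per axis = 256 * 1011 = 258816
total pixels = 258816^2 = 66985721856

66985721856 pixels


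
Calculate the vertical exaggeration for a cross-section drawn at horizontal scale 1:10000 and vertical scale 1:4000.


VE = horizontal_scale / vertical_scale = 10000 / 4000 = 2.5

2.5x


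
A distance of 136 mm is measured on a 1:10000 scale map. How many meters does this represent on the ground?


ground = 136 mm * 10000 / 1000 = 1360.0 m

1360.0 m


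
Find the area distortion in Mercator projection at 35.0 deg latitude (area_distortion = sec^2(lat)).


area_distortion = 1/cos^2(35.0) = 1.49

1.49


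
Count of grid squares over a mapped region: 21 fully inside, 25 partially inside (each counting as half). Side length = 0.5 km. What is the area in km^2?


effective squares = 21 + 25 * 0.5 = 33.5
area = 33.5 * 0.25 = 8.375 km^2

8.375 km^2


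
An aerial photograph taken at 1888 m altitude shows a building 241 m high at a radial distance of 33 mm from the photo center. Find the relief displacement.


d = h * r / H = 241 * 33 / 1888 = 4.21 mm

4.21 mm


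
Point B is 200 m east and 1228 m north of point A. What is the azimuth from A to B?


az = atan2(200, 1228) = 9.3 deg
adjusted to 0-360: 9.3 degrees

9.3 degrees


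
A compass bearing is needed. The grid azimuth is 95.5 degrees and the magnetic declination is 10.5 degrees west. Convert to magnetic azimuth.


magnetic azimuth = grid azimuth - declination (east +ve)
mag_az = 95.5 - -10.5 = 106.0 degrees

106.0 degrees


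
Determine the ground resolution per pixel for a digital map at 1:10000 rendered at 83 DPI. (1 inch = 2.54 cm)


pixel_cm = 2.54 / 83 ≈ 0.030602 cm
ground = pixel_cm * 10000 / 100 = 2.54 * 10000 / (83 * 100) = 25400 / 8300 ≈ 3.06 m

3.06 m


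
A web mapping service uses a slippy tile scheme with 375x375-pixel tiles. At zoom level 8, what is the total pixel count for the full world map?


tiles per axis = 2^8 = 256
total tiles = 256^2 = 65536
pixels per axis = 256 * 375 = 96000
total pixels = 96000^2 = 9216000000

9216000000 pixels


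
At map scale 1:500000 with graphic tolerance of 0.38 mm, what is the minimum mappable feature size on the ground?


ground = 0.38 mm * 500000 / 1000 = 190.0 m

190.0 m


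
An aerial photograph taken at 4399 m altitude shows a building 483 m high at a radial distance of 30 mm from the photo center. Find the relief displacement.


d = h * r / H = 483 * 30 / 4399 = 3.29 mm

3.29 mm


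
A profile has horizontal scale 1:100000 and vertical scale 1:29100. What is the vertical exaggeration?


VE = horizontal_scale / vertical_scale = 100000 / 29100 ≈ 3.4

3.4x


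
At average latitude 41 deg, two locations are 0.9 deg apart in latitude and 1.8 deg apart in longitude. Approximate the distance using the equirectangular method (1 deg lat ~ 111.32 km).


dlat_km = 0.9 * 111.32 = 100.188
dlon_km = 1.8 * 111.32 * cos(41) ≈ 151.226
dist = sqrt(100.188^2 + 151.226^2) ≈ 181.4 km

181.4 km


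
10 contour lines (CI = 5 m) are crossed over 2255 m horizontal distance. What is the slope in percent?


elevation change = 10 * 5 = 50 m
slope = 50 / 2255 * 100 = 2.2%

2.2%


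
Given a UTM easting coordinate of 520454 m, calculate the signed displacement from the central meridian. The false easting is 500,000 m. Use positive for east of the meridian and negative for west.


displacement = 520454 - 500000 = 20454 m

20454 m


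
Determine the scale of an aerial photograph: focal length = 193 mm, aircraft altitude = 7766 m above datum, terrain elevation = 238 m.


scale = f / (H - h) = 193 mm / 7528 m = 193 / 7528000 = 1:39005

1:39005


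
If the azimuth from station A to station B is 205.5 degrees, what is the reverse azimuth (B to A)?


back azimuth = (205.5 + 180) mod 360 = 25.5 degrees

25.5 degrees


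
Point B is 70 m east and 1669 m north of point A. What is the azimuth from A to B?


az = atan2(70, 1669) = 2.4 deg
adjusted to 0-360: 2.4 degrees

2.4 degrees


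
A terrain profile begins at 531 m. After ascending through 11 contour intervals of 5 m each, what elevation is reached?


elevation = 531 + 11 * 5 = 586 m

586 m


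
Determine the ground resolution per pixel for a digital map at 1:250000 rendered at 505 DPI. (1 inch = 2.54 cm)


pixel_cm = 2.54 / 505 ≈ 0.00503 cm
ground = pixel_cm * 250000 / 100 = 2.54 * 250000 / (505 * 100) = 635000 / 50500 ≈ 12.57 m

12.57 m


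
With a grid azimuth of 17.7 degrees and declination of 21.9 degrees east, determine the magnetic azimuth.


magnetic azimuth = grid azimuth - declination (east +ve)
mag_az = 17.7 - 21.9 = 355.8 degrees

355.8 degrees


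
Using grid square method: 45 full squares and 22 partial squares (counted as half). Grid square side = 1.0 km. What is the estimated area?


effective squares = 45 + 22 * 0.5 = 56.0
area = 56.0 * 1.0 = 56.0 km^2

56.0 km^2


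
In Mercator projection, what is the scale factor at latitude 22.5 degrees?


SF = 1 / cos(22.5) = 1 / 0.92388 = 1.082

1.082


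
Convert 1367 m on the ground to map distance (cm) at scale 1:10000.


map_cm = 1367 * 100 / 10000 = 13.67 cm

13.67 cm


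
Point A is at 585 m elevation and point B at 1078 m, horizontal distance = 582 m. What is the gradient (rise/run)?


gradient = (1078 - 585) / 582 = 493 / 582 = 0.8471

0.8471


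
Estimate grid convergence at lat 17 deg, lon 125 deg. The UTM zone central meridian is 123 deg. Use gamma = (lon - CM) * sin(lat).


gamma = (125 - 123) * sin(17) = 2 * 0.292372 = 0.585 degrees

0.585 degrees


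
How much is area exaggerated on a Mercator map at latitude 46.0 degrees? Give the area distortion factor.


area_distortion = 1/cos^2(46.0) = 2.072

2.072


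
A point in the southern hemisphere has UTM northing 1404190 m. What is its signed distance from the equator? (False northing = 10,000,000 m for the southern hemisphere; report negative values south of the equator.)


For southern: actual = 1404190 - 10000000 = -8595810 m

-8595810 m


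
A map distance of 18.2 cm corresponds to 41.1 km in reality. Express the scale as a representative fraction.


ground = 41.1 km = 4110000 cm; RF denominator = ground / map = 4110000 / 18.2 ≈ 225824; RF = 1:225824

1:225824


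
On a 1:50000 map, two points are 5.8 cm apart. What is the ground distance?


ground = 5.8 cm * 50000 / 100 = 2900.0 m = 2.9 km

2.9 km


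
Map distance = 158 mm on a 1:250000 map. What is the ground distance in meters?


ground = 158 mm * 250000 / 1000 = 39500.0 m

39500.0 m


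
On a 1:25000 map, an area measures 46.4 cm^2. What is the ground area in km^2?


ground_area = 46.4 * (25000/100)^2 = 2900000.0 m^2 = 2.9 km^2

2.9 km^2


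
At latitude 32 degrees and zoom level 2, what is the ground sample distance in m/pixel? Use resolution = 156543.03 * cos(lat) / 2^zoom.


res = 156543.03 * cos(32) / 2^2 = 156543.03 * 0.8480481 / 4 = 33189.0 m/pixel

33189.0 m/pixel


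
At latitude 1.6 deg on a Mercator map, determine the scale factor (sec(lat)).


SF = 1 / cos(1.6) = 1 / 0.99961 = 1.0

1.0


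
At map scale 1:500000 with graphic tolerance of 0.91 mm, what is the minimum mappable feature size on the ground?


ground = 0.91 mm * 500000 / 1000 = 455.0 m

455.0 m


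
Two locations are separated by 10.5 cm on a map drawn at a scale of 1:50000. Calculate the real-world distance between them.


ground = 10.5 cm * 50000 / 100 = 5250.0 m = 5.25 km

5.25 km


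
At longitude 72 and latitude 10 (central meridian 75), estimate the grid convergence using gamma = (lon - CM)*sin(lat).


gamma = (72 - 75) * sin(10) = -3 * 0.173648 = -0.521 degrees

-0.521 degrees


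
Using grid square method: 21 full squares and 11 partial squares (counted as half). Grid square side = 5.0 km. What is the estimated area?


effective squares = 21 + 11 * 0.5 = 26.5
area = 26.5 * 25.0 = 662.5 km^2

662.5 km^2


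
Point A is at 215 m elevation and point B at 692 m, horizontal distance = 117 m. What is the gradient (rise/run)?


gradient = (692 - 215) / 117 = 477 / 117 = 4.0769

4.0769


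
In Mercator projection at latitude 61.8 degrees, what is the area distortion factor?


area_distortion = 1/cos^2(61.8) = 4.478

4.478


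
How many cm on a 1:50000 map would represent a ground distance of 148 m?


map_cm = 148 * 100 / 50000 = 0.296 cm ≈ 0.3 cm

0.3 cm


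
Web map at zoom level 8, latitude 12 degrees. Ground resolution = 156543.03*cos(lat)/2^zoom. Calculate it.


res = 156543.03 * cos(12) / 2^8 = 156543.03 * 0.9781476 / 256 = 598.13 m/pixel

598.13 m/pixel


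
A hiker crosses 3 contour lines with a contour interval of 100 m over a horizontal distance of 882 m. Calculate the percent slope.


elevation change = 3 * 100 = 300 m
slope = 300 / 882 * 100 = 34.0%

34.0%


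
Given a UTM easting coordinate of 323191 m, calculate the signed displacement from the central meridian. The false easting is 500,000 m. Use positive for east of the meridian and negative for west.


displacement = 323191 - 500000 = -176809 m

-176809 m


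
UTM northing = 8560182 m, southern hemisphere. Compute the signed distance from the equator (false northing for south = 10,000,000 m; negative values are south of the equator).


For southern: actual = 8560182 - 10000000 = -1439818 m

-1439818 m
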